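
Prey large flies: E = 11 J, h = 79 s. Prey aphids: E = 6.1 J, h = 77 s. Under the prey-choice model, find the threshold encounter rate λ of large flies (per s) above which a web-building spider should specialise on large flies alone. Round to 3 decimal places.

The zero-one rule: include aphids iff E₂/h₂ > λE₁/(1+λh₁). Equality gives the switch point.
λE₁h₂ = E₂ + λE₂h₁ ⇒ λ = E₂/(E₁h₂ − E₂h₁) = 6.1/(847 − 481.9) = 0.01671 per s.

0.017 per s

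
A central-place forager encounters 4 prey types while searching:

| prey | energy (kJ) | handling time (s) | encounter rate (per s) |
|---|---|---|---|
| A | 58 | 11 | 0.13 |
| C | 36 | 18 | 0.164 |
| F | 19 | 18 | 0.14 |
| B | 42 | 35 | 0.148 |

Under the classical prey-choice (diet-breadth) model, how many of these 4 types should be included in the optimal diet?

1

Profitabilities (E/h, kJ/s): A 5.27, C 2, B 1.2, F 1.06. Add prey in this order while the next type's profitability exceeds the intake rate on those already taken.
Rate on top 1: 3.103. C: 2 < 3.103 → exclude; stop.
Optimal diet: A — 1 of 4 types.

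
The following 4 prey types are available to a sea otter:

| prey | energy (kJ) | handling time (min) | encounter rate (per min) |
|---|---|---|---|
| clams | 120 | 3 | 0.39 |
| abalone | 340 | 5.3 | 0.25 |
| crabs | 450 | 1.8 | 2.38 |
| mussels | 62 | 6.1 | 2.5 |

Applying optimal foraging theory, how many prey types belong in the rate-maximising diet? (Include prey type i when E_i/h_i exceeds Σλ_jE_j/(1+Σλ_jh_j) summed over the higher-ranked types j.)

1

Rank by E/h (kJ/min): crabs 250, abalone 64.2, clams 40, mussels 10.2. Include each in turn until the next type's E/h falls below the running intake rate.
Rate on top 1: 202.7. abalone: 64.2 < 202.7 → exclude; stop.
Optimal diet: crabs — 1 of 4 types.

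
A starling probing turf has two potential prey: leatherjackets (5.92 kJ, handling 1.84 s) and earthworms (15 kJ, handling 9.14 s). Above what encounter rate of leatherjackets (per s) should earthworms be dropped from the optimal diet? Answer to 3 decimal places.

0.566 per s

The zero-one rule: include earthworms iff E₂/h₂ > λE₁/(1+λh₁). Equality gives the switch point.
λE₁h₂ = E₂ + λE₂h₁ ⇒ λ = E₂/(E₁h₂ − E₂h₁) = 15/(54.11 − 27.6) = 0.5658 per s.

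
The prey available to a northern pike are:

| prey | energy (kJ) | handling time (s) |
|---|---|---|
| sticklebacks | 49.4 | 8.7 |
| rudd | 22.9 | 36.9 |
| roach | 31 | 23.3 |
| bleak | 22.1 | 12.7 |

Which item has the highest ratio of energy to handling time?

Profitability E/h (kJ/s): sticklebacks = 49.4/8.7 = 5.68, rudd = 22.9/36.9 = 0.621, roach = 31/23.3 = 1.33, bleak = 22.1/12.7 = 1.74.
Ranked: sticklebacks > bleak > roach > rudd.

sticklebacks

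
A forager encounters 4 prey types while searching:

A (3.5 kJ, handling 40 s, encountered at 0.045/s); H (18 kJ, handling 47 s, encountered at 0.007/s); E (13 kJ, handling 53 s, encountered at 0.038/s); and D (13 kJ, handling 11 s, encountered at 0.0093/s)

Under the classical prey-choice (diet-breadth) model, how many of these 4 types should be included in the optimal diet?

Rank by E/h (kJ/s): D 1.18, H 0.383, E 0.245, A 0.0875. Include each in turn until the next type's E/h falls below the running intake rate.
Rate on top 1: 0.1097. H: 0.383 > 0.1097 → include.
Rate on top 2: 0.1725. E: 0.245 > 0.1725 → include.
Rate on top 3: 0.215. A: 0.0875 < 0.215 → exclude; stop.
Optimal diet: D, H, E — 3 of 4 types.

3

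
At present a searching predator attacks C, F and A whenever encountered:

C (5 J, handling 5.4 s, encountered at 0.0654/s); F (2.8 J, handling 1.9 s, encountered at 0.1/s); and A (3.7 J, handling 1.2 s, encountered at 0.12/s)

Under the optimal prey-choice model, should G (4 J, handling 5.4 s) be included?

Intake rate on the current diet: R = (0.0654×5 + 0.1×2.8 + 0.12×3.7) / (1 + 0.0654×5.4 + 0.1×1.9 + 0.12×1.2) = 1.051/1.687 = 0.6229 J/s.
Profitability of G: 4/5.4 = 0.7407 J/s.
Since 0.7407 > R, including G increases the long-run rate.

Yes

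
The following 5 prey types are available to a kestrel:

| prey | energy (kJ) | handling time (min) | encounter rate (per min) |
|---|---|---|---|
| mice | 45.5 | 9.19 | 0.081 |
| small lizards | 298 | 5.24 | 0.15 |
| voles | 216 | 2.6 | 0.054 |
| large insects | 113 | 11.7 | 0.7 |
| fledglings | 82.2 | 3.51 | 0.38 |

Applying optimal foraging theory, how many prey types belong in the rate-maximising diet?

Rank by E/h (kJ/min): voles 83.1, small lizards 56.9, fledglings 23.4, large insects 9.66, mice 4.95. Include each in turn until the next type's E/h falls below the running intake rate.
Rate on top 1: 10.23. small lizards: 56.9 > 10.23 → include.
Rate on top 2: 29.26. fledglings: 23.4 < 29.26 → exclude; stop.
Optimal diet: voles, small lizards — 2 of 5 types.

2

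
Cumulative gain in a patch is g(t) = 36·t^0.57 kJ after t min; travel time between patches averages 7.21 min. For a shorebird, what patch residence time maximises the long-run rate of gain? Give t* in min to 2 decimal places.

Optimal t* satisfies g'(t*) = g(t*)/(T + t*).
g'(t) = 0.57·36·t^-0.43. Setting 0.57·36·t^-0.43 = 36·t^0.57/(7.21+t) gives 0.57(7.21+t) = t, so 0.43·t = 0.57×7.21.
t* = 0.57×7.21/0.43 = 9.557 min.

9.56 min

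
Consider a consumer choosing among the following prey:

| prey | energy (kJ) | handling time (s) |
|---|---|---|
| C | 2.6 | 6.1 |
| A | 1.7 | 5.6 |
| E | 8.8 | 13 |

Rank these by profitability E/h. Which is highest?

In descending order of E/h:
E: 8.8/13 = 0.677 kJ/s
C: 2.6/6.1 = 0.426 kJ/s
A: 1.7/5.6 = 0.304 kJ/s

E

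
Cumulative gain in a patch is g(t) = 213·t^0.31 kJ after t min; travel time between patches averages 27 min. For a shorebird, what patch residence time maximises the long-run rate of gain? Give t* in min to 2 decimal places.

12.13 min

By the marginal value theorem, leave when the instantaneous gain rate g'(t) equals the habitat-wide average g(t)/(T + t).
g'(t) = 0.31·213·t^-0.69. Setting 0.31·213·t^-0.69 = 213·t^0.31/(27+t) gives 0.31(27+t) = t, so 0.69·t = 0.31×27.
t* = 0.31×27/0.69 = 12.13 min.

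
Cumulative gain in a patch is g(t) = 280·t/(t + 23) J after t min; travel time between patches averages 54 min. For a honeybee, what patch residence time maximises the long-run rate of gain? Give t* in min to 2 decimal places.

Maximise g(t)/(T+t): set derivative to zero → g'(t)(T+t) = g(t).
g'(t) = 280·23/(t + 23)². Setting 280·23/(t+23)² = 280t/[(t+23)(54+t)] gives 23(54+t) = t(t+23), so t² = 23×54 = 1242.
t* = √1242 = 35.24 min.

35.24 min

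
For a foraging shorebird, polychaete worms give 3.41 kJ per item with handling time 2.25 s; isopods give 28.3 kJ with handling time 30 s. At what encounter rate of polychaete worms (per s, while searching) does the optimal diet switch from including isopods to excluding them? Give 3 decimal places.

The zero-one rule: include isopods iff E₂/h₂ > λE₁/(1+λh₁). Equality gives the switch point.
λE₁h₂ = E₂ + λE₂h₁ ⇒ λ = E₂/(E₁h₂ − E₂h₁) = 28.3/(102.3 − 63.68) = 0.7327 per s.

0.733 per s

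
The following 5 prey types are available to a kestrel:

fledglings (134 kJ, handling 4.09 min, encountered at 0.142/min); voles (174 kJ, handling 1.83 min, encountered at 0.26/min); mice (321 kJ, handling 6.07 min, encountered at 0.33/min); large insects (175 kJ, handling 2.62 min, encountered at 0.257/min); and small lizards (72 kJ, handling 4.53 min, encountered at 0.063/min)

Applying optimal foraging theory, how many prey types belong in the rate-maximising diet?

Profitabilities (E/h, kJ/min): voles 95.1, large insects 66.8, mice 52.9, fledglings 32.8, small lizards 15.9. Add prey in this order while the next type's profitability exceeds the intake rate on those already taken.
Rate on top 1: 30.65. large insects: 66.8 > 30.65 → include.
Rate on top 2: 41.98. mice: 52.9 > 41.98 → include.
Rate on top 3: 47.24. fledglings: 32.8 < 47.24 → exclude; stop.
Optimal diet: voles, large insects, mice — 3 of 5 types.

3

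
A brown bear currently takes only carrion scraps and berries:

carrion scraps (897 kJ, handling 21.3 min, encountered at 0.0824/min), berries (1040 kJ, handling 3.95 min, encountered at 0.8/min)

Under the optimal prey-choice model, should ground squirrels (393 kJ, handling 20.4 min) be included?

Intake rate on the current diet: R = (0.0824×897 + 0.8×1040) / (1 + 0.0824×21.3 + 0.8×3.95) = 905.9/5.915 = 153.2 kJ/min.
ground squirrels: E/h = 393/20.4 = 19.26 kJ/min.
Since 19.26 < R, time spent handling ground squirrels is better spent searching.

No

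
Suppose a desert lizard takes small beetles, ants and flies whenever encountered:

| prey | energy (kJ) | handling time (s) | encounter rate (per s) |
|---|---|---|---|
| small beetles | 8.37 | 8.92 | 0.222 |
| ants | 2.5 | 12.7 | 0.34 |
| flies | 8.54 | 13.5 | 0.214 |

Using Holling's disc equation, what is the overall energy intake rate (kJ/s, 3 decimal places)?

R = (0.222×8.37 + 0.34×2.5 + 0.214×8.54) / (1 + 0.222×8.92 + 0.34×12.7 + 0.214×13.5) = 4.536/10.19 = 0.4452 kJ/s.

0.445 kJ/s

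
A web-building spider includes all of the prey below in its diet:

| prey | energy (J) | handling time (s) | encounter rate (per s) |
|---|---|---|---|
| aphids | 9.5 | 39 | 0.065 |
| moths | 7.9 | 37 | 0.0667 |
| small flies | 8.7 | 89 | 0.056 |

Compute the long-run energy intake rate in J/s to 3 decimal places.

0.149 J/s

R = Σλ_iE_i / (1 + Σλ_ih_i)
Numerator: 0.065×9.5 + 0.0667×7.9 + 0.056×8.7 = 1.632
Denominator: 1 + 0.065×39 + 0.0667×37 + 0.056×89 = 10.99
R = 1.632/10.99 = 0.1485 J/s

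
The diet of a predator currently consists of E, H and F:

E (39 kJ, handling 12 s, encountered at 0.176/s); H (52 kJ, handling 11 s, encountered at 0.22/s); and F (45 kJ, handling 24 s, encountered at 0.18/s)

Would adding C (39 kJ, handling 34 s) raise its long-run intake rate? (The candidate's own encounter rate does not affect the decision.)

No

Intake rate on the current diet: R = (0.176×39 + 0.22×52 + 0.18×45) / (1 + 0.176×12 + 0.22×11 + 0.18×24) = 26.4/9.852 = 2.68 kJ/s.
C: E/h = 39/34 = 1.147 kJ/s.
1.147 < 2.68, so adding C would lower the average — exclude it.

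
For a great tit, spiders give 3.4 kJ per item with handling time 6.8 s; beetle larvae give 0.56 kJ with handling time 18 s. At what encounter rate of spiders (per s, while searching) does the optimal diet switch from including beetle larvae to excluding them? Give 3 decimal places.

At the threshold, the rate on spiders alone equals the profitability of beetle larvae: λ·3.4/(1 + λ·6.8) = 0.56/18 = 0.03111.
Rearranging, λ(3.4 − 0.03111×6.8) = 0.03111, so λ = 0.03111/3.188 = 0.009757 per s.

0.010 per s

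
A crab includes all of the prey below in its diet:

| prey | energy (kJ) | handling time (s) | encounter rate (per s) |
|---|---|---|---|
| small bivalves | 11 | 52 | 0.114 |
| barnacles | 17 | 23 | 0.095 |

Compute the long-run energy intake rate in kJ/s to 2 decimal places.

R = (0.114×11 + 0.095×17) / (1 + 0.114×52 + 0.095×23) = 2.869/9.113 = 0.3148 kJ/s.

0.31 kJ/s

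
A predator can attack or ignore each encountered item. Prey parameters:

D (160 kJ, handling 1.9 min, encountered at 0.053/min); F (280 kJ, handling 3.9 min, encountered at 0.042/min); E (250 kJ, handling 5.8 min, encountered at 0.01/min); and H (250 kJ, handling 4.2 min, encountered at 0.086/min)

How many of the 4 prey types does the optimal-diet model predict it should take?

Rank by E/h (kJ/min): D 84.2, F 71.8, H 59.5, E 43.1. Include each in turn until the next type's E/h falls below the running intake rate.
Rate on top 1: 7.704. F: 71.8 > 7.704 → include.
Rate on top 2: 16.01. H: 59.5 > 16.01 → include.
Rate on top 3: 25.68. E: 43.1 > 25.68 → include.
Optimal diet: D, F, H, E — 4 of 4 types.

4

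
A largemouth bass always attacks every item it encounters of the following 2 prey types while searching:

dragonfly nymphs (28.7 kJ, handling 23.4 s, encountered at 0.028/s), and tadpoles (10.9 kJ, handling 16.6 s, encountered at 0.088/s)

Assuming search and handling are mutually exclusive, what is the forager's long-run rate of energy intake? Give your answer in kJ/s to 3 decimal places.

R = (0.028×28.7 + 0.088×10.9) / (1 + 0.028×23.4 + 0.088×16.6) = 1.763/3.116 = 0.5657 kJ/s.

0.566 kJ/s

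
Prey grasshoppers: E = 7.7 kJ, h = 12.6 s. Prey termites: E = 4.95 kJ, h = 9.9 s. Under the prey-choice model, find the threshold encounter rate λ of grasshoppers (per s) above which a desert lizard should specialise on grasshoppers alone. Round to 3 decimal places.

The zero-one rule: include termites iff E₂/h₂ > λE₁/(1+λh₁). Equality gives the switch point.
λE₁h₂ = E₂ + λE₂h₁ ⇒ λ = E₂/(E₁h₂ − E₂h₁) = 4.95/(76.23 − 62.37) = 0.3571 per s.

0.357 per s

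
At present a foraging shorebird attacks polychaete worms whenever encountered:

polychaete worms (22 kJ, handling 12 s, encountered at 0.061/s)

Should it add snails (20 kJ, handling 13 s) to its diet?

Intake rate on the current diet: R = (0.061×22) / (1 + 0.061×12) = 1.342/1.732 = 0.7748 kJ/s.
Profitability of snails: 20/13 = 1.538 kJ/s.
Since 1.538 > R, including snails increases the long-run rate.

Yes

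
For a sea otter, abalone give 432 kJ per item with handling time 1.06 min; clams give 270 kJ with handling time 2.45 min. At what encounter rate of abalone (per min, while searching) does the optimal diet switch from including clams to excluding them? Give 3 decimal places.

0.350 per min

Drop clams once their profitability E₂/h₂ falls below the rate achievable on abalone alone: E₂/h₂ = λE₁/(1 + λh₁).
Solve for λ: λE₁h₂ = E₂(1 + λh₁) → λ(E₁h₂ − E₂h₁) = E₂ → λ = E₂/(E₁h₂ − E₂h₁).
λ = 270/(432×2.45 − 270×1.06) = 270/772.2 = 0.3497 per min.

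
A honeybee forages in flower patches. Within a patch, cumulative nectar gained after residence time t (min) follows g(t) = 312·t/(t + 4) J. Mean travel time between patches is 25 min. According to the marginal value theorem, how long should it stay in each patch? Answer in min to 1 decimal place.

By the marginal value theorem, leave when the instantaneous gain rate g'(t) equals the habitat-wide average g(t)/(T + t).
g'(t) = 312·4/(t + 4)². Setting 312·4/(t+4)² = 312t/[(t+4)(25+t)] gives 4(25+t) = t(t+4), so t² = 4×25 = 100.
t* = √100 = 10 min.

10.0 min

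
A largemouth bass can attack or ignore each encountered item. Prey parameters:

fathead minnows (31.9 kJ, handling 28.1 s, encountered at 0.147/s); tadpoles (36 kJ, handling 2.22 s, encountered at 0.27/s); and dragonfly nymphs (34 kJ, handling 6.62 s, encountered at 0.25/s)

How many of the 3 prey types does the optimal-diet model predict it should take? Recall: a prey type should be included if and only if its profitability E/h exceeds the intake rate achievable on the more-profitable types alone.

1

Rank by E/h (kJ/s): tadpoles 16.2, dragonfly nymphs 5.14, fathead minnows 1.14. Include each in turn until the next type's E/h falls below the running intake rate.
Rate on top 1: 6.077. dragonfly nymphs: 5.14 < 6.077 → exclude; stop.
Optimal diet: tadpoles — 1 of 3 types.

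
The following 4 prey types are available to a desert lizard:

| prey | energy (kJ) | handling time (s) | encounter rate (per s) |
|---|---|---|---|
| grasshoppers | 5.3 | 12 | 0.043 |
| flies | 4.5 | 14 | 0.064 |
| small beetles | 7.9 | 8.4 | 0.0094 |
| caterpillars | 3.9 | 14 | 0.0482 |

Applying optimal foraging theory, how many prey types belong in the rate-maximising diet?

4

E/h in descending order: small beetles 0.94, grasshoppers 0.442, flies 0.321, caterpillars 0.279 kJ/s. The optimal diet is the largest prefix of this list for which every included type satisfies E_i/h_i > R on the types above it.
Rate on top 1: 0.06883. grasshoppers: 0.442 > 0.06883 → include.
Rate on top 2: 0.1894. flies: 0.321 > 0.1894 → include.
Rate on top 3: 0.2369. caterpillars: 0.279 > 0.2369 → include.
Optimal diet: small beetles, grasshoppers, flies, caterpillars — 4 of 4 types.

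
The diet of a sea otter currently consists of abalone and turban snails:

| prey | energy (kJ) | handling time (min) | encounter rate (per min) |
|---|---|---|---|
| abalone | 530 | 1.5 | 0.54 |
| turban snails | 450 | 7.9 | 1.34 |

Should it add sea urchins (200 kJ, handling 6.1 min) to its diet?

No

Current rate: (0.54×530 + 1.34×450)/(1 + 0.54×1.5 + 1.34×7.9) = 71.73 kJ/min.
Profitability of sea urchins: 200/6.1 = 32.79 kJ/min.
32.79 < 71.73, so adding sea urchins would lower the average — exclude it.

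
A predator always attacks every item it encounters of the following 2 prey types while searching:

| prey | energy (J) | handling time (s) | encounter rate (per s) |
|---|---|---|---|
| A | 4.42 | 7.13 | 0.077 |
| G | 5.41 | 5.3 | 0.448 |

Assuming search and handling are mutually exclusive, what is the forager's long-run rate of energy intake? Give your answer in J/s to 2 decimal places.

R = Σλ_iE_i / (1 + Σλ_ih_i)
Numerator: 0.077×4.42 + 0.448×5.41 = 2.764
Denominator: 1 + 0.077×7.13 + 0.448×5.3 = 3.923
R = 2.764/3.923 = 0.7045 J/s

0.70 J/s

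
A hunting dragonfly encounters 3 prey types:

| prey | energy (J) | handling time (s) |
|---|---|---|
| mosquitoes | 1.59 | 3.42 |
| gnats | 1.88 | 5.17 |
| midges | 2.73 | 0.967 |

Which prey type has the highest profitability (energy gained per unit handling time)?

midges

In descending order of E/h:
midges: 2.73/0.967 = 2.82 J/s
mosquitoes: 1.59/3.42 = 0.465 J/s
gnats: 1.88/5.17 = 0.364 J/s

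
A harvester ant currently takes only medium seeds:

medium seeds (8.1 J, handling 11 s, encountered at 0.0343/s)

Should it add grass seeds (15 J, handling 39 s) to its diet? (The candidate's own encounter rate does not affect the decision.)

Yes

On medium seeds alone, R = ΣλE/(1+Σλh) = 0.2778/1.377 = 0.2017 J/s.
Profitability of grass seeds: 15/39 = 0.3846 J/s.
Since 0.3846 > R, including grass seeds increases the long-run rate.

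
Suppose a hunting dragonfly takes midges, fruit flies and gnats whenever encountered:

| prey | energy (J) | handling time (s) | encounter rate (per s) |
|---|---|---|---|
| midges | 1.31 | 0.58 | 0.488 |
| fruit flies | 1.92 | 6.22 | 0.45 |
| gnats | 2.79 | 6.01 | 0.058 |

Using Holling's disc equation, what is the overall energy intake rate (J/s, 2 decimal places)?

0.38 J/s

R = (0.488×1.31 + 0.45×1.92 + 0.058×2.79) / (1 + 0.488×0.58 + 0.45×6.22 + 0.058×6.01) = 1.665/4.431 = 0.3758 J/s.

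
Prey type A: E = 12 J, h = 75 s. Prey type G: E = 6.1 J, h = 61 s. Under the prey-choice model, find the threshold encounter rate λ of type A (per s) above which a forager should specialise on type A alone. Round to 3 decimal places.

The zero-one rule: include type G iff E₂/h₂ > λE₁/(1+λh₁). Equality gives the switch point.
λE₁h₂ = E₂ + λE₂h₁ ⇒ λ = E₂/(E₁h₂ − E₂h₁) = 6.1/(732 − 457.5) = 0.02222 per s.

0.022 per s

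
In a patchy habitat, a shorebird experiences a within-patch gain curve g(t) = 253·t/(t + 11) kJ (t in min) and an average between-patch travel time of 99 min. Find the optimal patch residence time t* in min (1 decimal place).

By the marginal value theorem, leave when the instantaneous gain rate g'(t) equals the habitat-wide average g(t)/(T + t).
g'(t) = 253·11/(t + 11)². Setting 253·11/(t+11)² = 253t/[(t+11)(99+t)] gives 11(99+t) = t(t+11), so t² = 11×99 = 1089.
t* = √1089 = 33 min.

33.0 min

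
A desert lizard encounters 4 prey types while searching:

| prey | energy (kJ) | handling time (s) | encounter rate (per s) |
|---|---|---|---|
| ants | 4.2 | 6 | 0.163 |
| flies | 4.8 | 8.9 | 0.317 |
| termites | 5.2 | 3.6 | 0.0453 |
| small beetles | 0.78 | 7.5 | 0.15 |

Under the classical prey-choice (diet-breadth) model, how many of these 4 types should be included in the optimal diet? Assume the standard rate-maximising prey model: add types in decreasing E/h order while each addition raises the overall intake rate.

3

E/h in descending order: termites 1.44, ants 0.7, flies 0.539, small beetles 0.104 kJ/s. The optimal diet is the largest prefix of this list for which every included type satisfies E_i/h_i > R on the types above it.
Rate on top 1: 0.2025. ants: 0.7 > 0.2025 → include.
Rate on top 2: 0.4298. flies: 0.539 > 0.4298 → include.
Rate on top 3: 0.4921. small beetles: 0.104 < 0.4921 → exclude; stop.
Optimal diet: termites, ants, flies — 3 of 4 types.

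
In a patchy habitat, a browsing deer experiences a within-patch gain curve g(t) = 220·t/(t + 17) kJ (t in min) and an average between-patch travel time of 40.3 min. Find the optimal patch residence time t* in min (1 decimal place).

26.2 min

By the marginal value theorem, leave when the instantaneous gain rate g'(t) equals the habitat-wide average g(t)/(T + t).
g'(t) = 220·17/(t + 17)². Setting 220·17/(t+17)² = 220t/[(t+17)(40.3+t)] gives 17(40.3+t) = t(t+17), so t² = 17×40.3 = 685.1.
t* = √685.1 = 26.17 min.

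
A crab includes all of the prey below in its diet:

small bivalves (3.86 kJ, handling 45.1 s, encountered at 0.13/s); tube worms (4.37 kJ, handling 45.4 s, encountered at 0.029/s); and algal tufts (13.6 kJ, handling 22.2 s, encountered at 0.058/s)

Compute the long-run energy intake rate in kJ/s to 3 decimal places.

0.150 kJ/s

R = (0.13×3.86 + 0.029×4.37 + 0.058×13.6) / (1 + 0.13×45.1 + 0.029×45.4 + 0.058×22.2) = 1.417/9.467 = 0.1497 kJ/s.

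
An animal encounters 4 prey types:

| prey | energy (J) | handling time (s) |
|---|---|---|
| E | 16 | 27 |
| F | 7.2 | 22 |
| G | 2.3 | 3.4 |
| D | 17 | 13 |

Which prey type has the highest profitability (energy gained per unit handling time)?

D

Profitability E/h (J/s): E = 16/27 = 0.593, F = 7.2/22 = 0.327, G = 2.3/3.4 = 0.676, D = 17/13 = 1.31.
Ranked: D > G > E > F.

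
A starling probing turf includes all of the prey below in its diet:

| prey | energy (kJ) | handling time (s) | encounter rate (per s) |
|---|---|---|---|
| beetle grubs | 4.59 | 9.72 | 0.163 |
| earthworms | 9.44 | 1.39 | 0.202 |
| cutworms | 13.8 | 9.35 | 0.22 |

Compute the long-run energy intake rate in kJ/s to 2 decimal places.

1.16 kJ/s

R = Σλ_iE_i / (1 + Σλ_ih_i)
Numerator: 0.163×4.59 + 0.202×9.44 + 0.22×13.8 = 5.691
Denominator: 1 + 0.163×9.72 + 0.202×1.39 + 0.22×9.35 = 4.922
R = 5.691/4.922 = 1.156 kJ/s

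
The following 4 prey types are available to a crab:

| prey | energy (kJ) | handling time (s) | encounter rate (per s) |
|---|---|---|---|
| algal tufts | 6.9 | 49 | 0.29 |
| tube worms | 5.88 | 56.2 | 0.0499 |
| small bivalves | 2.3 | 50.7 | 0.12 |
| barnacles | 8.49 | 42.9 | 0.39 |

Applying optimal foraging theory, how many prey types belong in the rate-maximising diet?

E/h in descending order: barnacles 0.198, algal tufts 0.141, tube worms 0.105, small bivalves 0.0454 kJ/s. The optimal diet is the largest prefix of this list for which every included type satisfies E_i/h_i > R on the types above it.
Rate on top 1: 0.1867. algal tufts: 0.141 < 0.1867 → exclude; stop.
Optimal diet: barnacles — 1 of 4 types.

1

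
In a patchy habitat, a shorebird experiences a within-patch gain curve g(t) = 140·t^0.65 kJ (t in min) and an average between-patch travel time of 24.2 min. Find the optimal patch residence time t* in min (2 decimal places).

Maximise g(t)/(T+t): set derivative to zero → g'(t)(T+t) = g(t).
g'(t) = 0.65·140·t^-0.35. Setting 0.65·140·t^-0.35 = 140·t^0.65/(24.2+t) gives 0.65(24.2+t) = t, so 0.35·t = 0.65×24.2.
t* = 0.65×24.2/0.35 = 44.94 min.

44.94 min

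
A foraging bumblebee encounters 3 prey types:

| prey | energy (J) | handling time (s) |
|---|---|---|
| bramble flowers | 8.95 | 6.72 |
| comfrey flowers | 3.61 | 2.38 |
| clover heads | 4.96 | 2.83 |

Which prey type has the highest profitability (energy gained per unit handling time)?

clover heads

Profitability E/h (J/s): bramble flowers = 8.95/6.72 = 1.33, comfrey flowers = 3.61/2.38 = 1.52, clover heads = 4.96/2.83 = 1.75.
Ranked: clover heads > comfrey flowers > bramble flowers.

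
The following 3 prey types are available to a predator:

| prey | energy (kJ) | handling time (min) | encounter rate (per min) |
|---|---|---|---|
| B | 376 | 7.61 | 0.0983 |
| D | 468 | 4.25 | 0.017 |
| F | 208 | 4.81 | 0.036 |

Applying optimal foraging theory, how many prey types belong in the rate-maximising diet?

3

Profitabilities (E/h, kJ/min): D 110, B 49.4, F 43.2. Add prey in this order while the next type's profitability exceeds the intake rate on those already taken.
Rate on top 1: 7.42. B: 49.4 > 7.42 → include.
Rate on top 2: 24.68. F: 43.2 > 24.68 → include.
Optimal diet: D, B, F — 3 of 3 types.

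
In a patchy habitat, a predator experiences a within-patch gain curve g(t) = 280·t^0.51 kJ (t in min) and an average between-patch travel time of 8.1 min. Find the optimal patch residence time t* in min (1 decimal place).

8.4 min

Maximise g(t)/(T+t): set derivative to zero → g'(t)(T+t) = g(t).
g'(t) = 0.51·280·t^-0.49. Setting 0.51·280·t^-0.49 = 280·t^0.51/(8.1+t) gives 0.51(8.1+t) = t, so 0.49·t = 0.51×8.1.
t* = 0.51×8.1/0.49 = 8.431 min.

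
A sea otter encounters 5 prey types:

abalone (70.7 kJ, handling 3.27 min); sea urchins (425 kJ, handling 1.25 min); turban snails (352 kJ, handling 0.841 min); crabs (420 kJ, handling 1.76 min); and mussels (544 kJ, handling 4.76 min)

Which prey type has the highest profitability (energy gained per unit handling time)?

In descending order of E/h:
turban snails: 352/0.841 = 419 kJ/min
sea urchins: 425/1.25 = 340 kJ/min
crabs: 420/1.76 = 239 kJ/min
mussels: 544/4.76 = 114 kJ/min
abalone: 70.7/3.27 = 21.6 kJ/min

turban snails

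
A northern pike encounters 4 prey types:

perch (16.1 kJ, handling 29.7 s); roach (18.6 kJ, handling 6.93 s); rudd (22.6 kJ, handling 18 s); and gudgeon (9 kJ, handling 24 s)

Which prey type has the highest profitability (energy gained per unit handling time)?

Profitability E/h (kJ/s): perch = 16.1/29.7 = 0.542, roach = 18.6/6.93 = 2.68, rudd = 22.6/18 = 1.26, gudgeon = 9/24 = 0.375.
Ranked: roach > rudd > perch > gudgeon.

roach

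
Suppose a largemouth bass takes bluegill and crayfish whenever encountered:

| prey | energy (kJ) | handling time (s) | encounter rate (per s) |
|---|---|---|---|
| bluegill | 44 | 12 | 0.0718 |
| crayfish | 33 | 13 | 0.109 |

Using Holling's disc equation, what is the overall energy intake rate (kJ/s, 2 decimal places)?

Energy encountered per unit search time: 0.0718×44 + 0.109×33 = 6.756 kJ/s.
Handling time per unit search time: 0.0718×12 + 0.109×13 = 2.279.
Rate = 6.756/(1 + 2.279) = 2.061 kJ/s.

2.06 kJ/s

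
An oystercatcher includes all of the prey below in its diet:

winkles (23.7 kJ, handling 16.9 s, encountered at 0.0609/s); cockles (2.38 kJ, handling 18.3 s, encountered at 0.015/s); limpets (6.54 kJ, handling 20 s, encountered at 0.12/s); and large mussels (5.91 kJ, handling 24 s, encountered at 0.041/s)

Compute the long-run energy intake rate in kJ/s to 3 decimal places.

Energy encountered per unit search time: 0.0609×23.7 + 0.015×2.38 + 0.12×6.54 + 0.041×5.91 = 2.506 kJ/s.
Handling time per unit search time: 0.0609×16.9 + 0.015×18.3 + 0.12×20 + 0.041×24 = 4.688.
Rate = 2.506/(1 + 4.688) = 0.4406 kJ/s.

0.441 kJ/s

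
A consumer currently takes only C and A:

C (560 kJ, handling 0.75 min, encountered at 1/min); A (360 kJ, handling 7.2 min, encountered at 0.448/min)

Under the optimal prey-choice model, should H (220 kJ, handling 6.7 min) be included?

Current rate: (1×560 + 0.448×360)/(1 + 1×0.75 + 0.448×7.2) = 145 kJ/min.
Profitability of H: 220/6.7 = 32.84 kJ/min.
32.84 < 145, so adding H would lower the average — exclude it.

No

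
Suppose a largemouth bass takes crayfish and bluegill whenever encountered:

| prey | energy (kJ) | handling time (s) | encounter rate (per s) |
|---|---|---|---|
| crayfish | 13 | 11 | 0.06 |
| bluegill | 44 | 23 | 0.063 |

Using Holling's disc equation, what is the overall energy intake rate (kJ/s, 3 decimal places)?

R = (0.06×13 + 0.063×44) / (1 + 0.06×11 + 0.063×23) = 3.552/3.109 = 1.142 kJ/s.

1.142 kJ/s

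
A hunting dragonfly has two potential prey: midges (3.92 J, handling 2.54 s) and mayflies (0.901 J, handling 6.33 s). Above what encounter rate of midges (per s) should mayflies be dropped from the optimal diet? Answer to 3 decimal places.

0.040 per s

At the threshold, the rate on midges alone equals the profitability of mayflies: λ·3.92/(1 + λ·2.54) = 0.901/6.33 = 0.1423.
Rearranging, λ(3.92 − 0.1423×2.54) = 0.1423, so λ = 0.1423/3.558 = 0.04 per s.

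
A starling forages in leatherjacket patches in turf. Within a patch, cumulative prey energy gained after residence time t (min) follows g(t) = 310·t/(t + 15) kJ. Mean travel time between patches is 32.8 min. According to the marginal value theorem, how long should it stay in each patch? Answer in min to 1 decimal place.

By the marginal value theorem, leave when the instantaneous gain rate g'(t) equals the habitat-wide average g(t)/(T + t).
g'(t) = 310·15/(t + 15)². Setting 310·15/(t+15)² = 310t/[(t+15)(32.8+t)] gives 15(32.8+t) = t(t+15), so t² = 15×32.8 = 492.
t* = √492 = 22.18 min.

22.2 min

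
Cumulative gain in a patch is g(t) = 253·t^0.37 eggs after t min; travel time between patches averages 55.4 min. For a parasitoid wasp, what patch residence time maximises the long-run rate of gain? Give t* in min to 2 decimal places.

By the marginal value theorem, leave when the instantaneous gain rate g'(t) equals the habitat-wide average g(t)/(T + t).
g'(t) = 0.37·253·t^-0.63. Setting 0.37·253·t^-0.63 = 253·t^0.37/(55.4+t) gives 0.37(55.4+t) = t, so 0.63·t = 0.37×55.4.
t* = 0.37×55.4/0.63 = 32.54 min.

32.54 min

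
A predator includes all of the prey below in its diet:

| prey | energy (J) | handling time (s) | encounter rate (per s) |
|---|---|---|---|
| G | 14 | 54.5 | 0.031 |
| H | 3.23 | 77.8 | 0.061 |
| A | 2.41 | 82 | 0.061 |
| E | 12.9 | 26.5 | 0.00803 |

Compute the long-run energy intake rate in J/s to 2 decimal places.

0.07 J/s

Energy encountered per unit search time: 0.031×14 + 0.061×3.23 + 0.061×2.41 + 0.00803×12.9 = 0.8816 J/s.
Handling time per unit search time: 0.031×54.5 + 0.061×77.8 + 0.061×82 + 0.00803×26.5 = 11.65.
Rate = 0.8816/(1 + 11.65) = 0.06969 J/s.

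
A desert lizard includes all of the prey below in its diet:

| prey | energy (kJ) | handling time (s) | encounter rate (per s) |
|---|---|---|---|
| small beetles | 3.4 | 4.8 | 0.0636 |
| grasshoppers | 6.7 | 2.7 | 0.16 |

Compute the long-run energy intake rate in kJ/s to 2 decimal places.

0.74 kJ/s

Energy encountered per unit search time: 0.0636×3.4 + 0.16×6.7 = 1.288 kJ/s.
Handling time per unit search time: 0.0636×4.8 + 0.16×2.7 = 0.7373.
Rate = 1.288/(1 + 0.7373) = 0.7415 kJ/s.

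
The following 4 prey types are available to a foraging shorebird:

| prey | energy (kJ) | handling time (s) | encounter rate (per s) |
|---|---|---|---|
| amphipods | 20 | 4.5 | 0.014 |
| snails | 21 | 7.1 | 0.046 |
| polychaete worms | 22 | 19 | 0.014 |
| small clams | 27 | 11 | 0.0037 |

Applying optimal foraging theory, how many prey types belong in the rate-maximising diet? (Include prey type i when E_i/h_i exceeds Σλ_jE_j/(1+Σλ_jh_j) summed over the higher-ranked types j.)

Rank by E/h (kJ/s): amphipods 4.44, snails 2.96, small clams 2.45, polychaete worms 1.16. Include each in turn until the next type's E/h falls below the running intake rate.
Rate on top 1: 0.2634. snails: 2.96 > 0.2634 → include.
Rate on top 2: 0.8967. small clams: 2.45 > 0.8967 → include.
Rate on top 3: 0.941. polychaete worms: 1.16 > 0.941 → include.
Optimal diet: amphipods, snails, small clams, polychaete worms — 4 of 4 types.

4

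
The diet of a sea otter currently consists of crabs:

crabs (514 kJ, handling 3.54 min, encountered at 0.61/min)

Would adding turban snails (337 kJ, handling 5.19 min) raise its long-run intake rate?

Intake rate on the current diet: R = (0.61×514) / (1 + 0.61×3.54) = 313.5/3.159 = 99.24 kJ/min.
turban snails: E/h = 337/5.19 = 64.93 kJ/min.
Since 64.93 < R, time spent handling turban snails is better spent searching.

No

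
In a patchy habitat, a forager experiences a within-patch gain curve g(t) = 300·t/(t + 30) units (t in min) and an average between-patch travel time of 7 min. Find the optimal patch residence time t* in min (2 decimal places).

14.49 min

Optimal t* satisfies g'(t*) = g(t*)/(T + t*).
g'(t) = 300·30/(t + 30)². Setting 300·30/(t+30)² = 300t/[(t+30)(7+t)] gives 30(7+t) = t(t+30), so t² = 30×7 = 210.
t* = √210 = 14.49 min.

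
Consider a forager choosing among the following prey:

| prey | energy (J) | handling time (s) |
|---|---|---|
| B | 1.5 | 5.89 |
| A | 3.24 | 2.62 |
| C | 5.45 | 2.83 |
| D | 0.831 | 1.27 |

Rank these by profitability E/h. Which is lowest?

In descending order of E/h:
C: 5.45/2.83 = 1.93 J/s
A: 3.24/2.62 = 1.24 J/s
D: 0.831/1.27 = 0.654 J/s
B: 1.5/5.89 = 0.255 J/s

B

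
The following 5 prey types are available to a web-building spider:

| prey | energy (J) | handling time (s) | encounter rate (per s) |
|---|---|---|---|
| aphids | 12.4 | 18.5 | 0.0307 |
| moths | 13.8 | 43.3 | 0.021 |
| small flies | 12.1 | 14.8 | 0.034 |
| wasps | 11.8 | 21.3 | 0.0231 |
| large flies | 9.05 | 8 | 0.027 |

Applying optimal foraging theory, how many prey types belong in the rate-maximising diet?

4

E/h in descending order: large flies 1.13, small flies 0.818, aphids 0.67, wasps 0.554, moths 0.319 J/s. The optimal diet is the largest prefix of this list for which every included type satisfies E_i/h_i > R on the types above it.
Rate on top 1: 0.2009. small flies: 0.818 > 0.2009 → include.
Rate on top 2: 0.3814. aphids: 0.67 > 0.3814 → include.
Rate on top 3: 0.4532. wasps: 0.554 > 0.4532 → include.
Rate on top 4: 0.471. moths: 0.319 < 0.471 → exclude; stop.
Optimal diet: large flies, small flies, aphids, wasps — 4 of 5 types.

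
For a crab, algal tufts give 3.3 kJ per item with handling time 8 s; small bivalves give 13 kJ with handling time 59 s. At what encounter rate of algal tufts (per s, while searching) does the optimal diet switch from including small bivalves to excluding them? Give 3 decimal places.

0.143 per s

The zero-one rule: include small bivalves iff E₂/h₂ > λE₁/(1+λh₁). Equality gives the switch point.
λE₁h₂ = E₂ + λE₂h₁ ⇒ λ = E₂/(E₁h₂ − E₂h₁) = 13/(194.7 − 104) = 0.1433 per s.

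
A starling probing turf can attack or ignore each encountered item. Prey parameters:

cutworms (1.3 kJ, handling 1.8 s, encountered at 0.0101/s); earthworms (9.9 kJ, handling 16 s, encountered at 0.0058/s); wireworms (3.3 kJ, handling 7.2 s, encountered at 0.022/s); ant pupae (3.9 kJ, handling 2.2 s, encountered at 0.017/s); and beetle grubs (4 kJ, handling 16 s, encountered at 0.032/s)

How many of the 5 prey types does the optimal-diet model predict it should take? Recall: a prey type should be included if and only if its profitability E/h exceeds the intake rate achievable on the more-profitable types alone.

5

E/h in descending order: ant pupae 1.77, cutworms 0.722, earthworms 0.619, wireworms 0.458, beetle grubs 0.25 kJ/s. The optimal diet is the largest prefix of this list for which every included type satisfies E_i/h_i > R on the types above it.
Rate on top 1: 0.06391. cutworms: 0.722 > 0.06391 → include.
Rate on top 2: 0.07525. earthworms: 0.619 > 0.07525 → include.
Rate on top 3: 0.1192. wireworms: 0.458 > 0.1192 → include.
Rate on top 4: 0.1603. beetle grubs: 0.25 > 0.1603 → include.
Optimal diet: ant pupae, cutworms, earthworms, wireworms, beetle grubs — 5 of 5 types.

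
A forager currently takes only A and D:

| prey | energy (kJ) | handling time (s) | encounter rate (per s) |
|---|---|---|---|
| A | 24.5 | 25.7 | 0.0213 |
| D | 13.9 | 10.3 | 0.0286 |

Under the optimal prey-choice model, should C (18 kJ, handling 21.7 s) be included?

Yes

Intake rate on the current diet: R = (0.0213×24.5 + 0.0286×13.9) / (1 + 0.0213×25.7 + 0.0286×10.3) = 0.9194/1.842 = 0.4991 kJ/s.
C: E/h = 18/21.7 = 0.8295 kJ/s.
0.8295 > 0.4991, so adding C raises the average — include it.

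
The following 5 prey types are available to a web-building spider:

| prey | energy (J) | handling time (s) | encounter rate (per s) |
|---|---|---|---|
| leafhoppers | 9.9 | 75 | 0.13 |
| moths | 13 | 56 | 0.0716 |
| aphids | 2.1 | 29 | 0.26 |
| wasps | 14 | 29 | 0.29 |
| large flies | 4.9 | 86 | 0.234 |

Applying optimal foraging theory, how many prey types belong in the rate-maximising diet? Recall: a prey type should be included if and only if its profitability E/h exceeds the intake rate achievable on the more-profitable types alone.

1

Profitabilities (E/h, J/s): wasps 0.483, moths 0.232, leafhoppers 0.132, aphids 0.0724, large flies 0.057. Add prey in this order while the next type's profitability exceeds the intake rate on those already taken.
Rate on top 1: 0.4315. moths: 0.232 < 0.4315 → exclude; stop.
Optimal diet: wasps — 1 of 5 types.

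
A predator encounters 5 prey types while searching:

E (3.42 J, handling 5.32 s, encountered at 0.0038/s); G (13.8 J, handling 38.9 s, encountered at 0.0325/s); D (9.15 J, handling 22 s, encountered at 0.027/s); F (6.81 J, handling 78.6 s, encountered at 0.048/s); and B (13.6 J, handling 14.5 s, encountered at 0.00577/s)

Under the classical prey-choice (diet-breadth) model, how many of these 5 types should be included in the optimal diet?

Rank by E/h (J/s): B 0.938, E 0.643, D 0.416, G 0.355, F 0.0866. Include each in turn until the next type's E/h falls below the running intake rate.
Rate on top 1: 0.07241. E: 0.643 > 0.07241 → include.
Rate on top 2: 0.08286. D: 0.416 > 0.08286 → include.
Rate on top 3: 0.1994. G: 0.355 > 0.1994 → include.
Rate on top 4: 0.2657. F: 0.0866 < 0.2657 → exclude; stop.
Optimal diet: B, E, D, G — 4 of 5 types.

4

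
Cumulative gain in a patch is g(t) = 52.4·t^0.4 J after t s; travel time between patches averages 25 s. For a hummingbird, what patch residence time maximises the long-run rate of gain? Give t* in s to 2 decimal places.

16.67 s

By the marginal value theorem, leave when the instantaneous gain rate g'(t) equals the habitat-wide average g(t)/(T + t).
g'(t) = 0.4·52.4·t^-0.6. Setting 0.4·52.4·t^-0.6 = 52.4·t^0.4/(25+t) gives 0.4(25+t) = t, so 0.60·t = 0.4×25.
t* = 0.4×25/0.60 = 16.67 s.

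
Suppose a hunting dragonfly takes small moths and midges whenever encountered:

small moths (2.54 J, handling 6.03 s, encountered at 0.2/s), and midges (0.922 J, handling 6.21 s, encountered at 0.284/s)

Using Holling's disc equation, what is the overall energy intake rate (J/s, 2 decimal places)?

0.19 J/s

Energy encountered per unit search time: 0.2×2.54 + 0.284×0.922 = 0.7698 J/s.
Handling time per unit search time: 0.2×6.03 + 0.284×6.21 = 2.97.
Rate = 0.7698/(1 + 2.97) = 0.1939 J/s.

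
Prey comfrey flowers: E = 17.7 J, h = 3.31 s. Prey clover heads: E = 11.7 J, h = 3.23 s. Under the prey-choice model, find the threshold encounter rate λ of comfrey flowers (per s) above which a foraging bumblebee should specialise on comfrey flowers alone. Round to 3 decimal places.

0.634 per s

Drop clover heads once their profitability E₂/h₂ falls below the rate achievable on comfrey flowers alone: E₂/h₂ = λE₁/(1 + λh₁).
Solve for λ: λE₁h₂ = E₂(1 + λh₁) → λ(E₁h₂ − E₂h₁) = E₂ → λ = E₂/(E₁h₂ − E₂h₁).
λ = 11.7/(17.7×3.23 − 11.7×3.31) = 11.7/18.44 = 0.6344 per s.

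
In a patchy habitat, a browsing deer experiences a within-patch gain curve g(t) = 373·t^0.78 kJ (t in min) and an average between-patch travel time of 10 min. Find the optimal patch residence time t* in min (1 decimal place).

35.5 min

Optimal t* satisfies g'(t*) = g(t*)/(T + t*).
g'(t) = 0.78·373·t^-0.22. Setting 0.78·373·t^-0.22 = 373·t^0.78/(10+t) gives 0.78(10+t) = t, so 0.22·t = 0.78×10.
t* = 0.78×10/0.22 = 35.45 min.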